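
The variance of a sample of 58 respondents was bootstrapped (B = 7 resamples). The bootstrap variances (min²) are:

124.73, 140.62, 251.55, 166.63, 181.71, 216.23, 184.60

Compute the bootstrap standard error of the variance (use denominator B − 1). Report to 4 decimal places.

SE* = 43.2727

Bootstrap SE is the standard deviation of the 7 replicate variances.
Mean of replicates: (124.73 + 140.62 + 251.55 + 166.63 + 181.71 + 216.23 + 184.60) / 7 = 1266.07000 / 7 = 180.86714
Sum of squared deviations: (−56.13714)² + (−40.24714)² + (+70.68286)² + (−14.23714)² + (+0.84286)² + (+35.36286)² + (+3.73286)² = 11235.15014
Variance = 11235.15014 / 6 = 1872.52502
SE* = √1872.52502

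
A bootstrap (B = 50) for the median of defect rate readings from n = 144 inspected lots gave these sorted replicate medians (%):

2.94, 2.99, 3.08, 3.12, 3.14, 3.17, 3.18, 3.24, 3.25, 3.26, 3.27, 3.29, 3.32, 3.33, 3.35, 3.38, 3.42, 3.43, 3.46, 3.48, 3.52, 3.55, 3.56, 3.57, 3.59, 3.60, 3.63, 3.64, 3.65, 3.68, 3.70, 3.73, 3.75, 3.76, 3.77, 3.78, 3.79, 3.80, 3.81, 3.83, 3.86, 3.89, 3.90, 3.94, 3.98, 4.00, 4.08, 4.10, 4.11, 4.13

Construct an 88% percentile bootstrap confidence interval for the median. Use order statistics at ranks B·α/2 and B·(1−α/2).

α = 0.12; lower rank = 50 × 0.060 = 3; upper rank = 50 × 0.940 = 47.
The 3rd smallest replicate is 3.08; the 47th is 4.08.

(3.08, 4.08)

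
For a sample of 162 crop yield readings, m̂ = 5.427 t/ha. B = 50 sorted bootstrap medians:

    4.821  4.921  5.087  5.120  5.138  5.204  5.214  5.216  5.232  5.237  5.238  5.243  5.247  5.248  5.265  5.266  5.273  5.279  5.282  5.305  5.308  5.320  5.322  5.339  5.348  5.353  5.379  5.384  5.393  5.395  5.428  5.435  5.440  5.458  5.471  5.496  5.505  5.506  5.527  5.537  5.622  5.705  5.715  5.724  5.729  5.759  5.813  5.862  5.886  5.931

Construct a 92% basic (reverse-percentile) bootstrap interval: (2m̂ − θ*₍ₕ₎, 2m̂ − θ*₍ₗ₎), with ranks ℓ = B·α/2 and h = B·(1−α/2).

(4.992, 5.933)

Percentile endpoints at ranks 2 and 48: θ*₍2₎ = 4.921, θ*₍48₎ = 5.862.
Basic interval reflects these around m̂:
  lower = 2 × 5.427 − 5.862 = 4.992
  upper = 2 × 5.427 − 4.921 = 5.933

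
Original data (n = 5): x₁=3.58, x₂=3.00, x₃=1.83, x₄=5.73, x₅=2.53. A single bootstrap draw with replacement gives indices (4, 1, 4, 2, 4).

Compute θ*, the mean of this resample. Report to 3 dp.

θ* = 4.754

Resample values: 5.73, 3.58, 5.73, 3.00, 5.73.
Mean = (5.73 + 3.58 + 5.73 + 3.00 + 5.73) / 5 = 23.770 / 5 = 4.754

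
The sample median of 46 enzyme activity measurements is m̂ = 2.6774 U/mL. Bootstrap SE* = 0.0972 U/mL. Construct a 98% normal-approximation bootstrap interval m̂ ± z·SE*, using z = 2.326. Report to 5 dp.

Margin = 2.326 × 0.0972 = 0.226087
Interval: 2.6774 ± 0.226087

(2.45131, 2.90349)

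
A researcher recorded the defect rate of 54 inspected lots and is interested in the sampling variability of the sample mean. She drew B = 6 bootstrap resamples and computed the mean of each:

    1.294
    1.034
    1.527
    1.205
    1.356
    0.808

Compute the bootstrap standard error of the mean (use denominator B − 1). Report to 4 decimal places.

Bootstrap SE is the standard deviation of the 6 replicate means.
Mean of replicates: (1.294 + 1.034 + 1.527 + 1.205 + 1.356 + 0.808) / 6 = 7.22400 / 6 = 1.20400
Sum of squared deviations: (+0.09000)² + (−0.17000)² + (+0.32300)² + (+0.00100)² + (+0.15200)² + (−0.39600)² = 0.32125
Variance = 0.32125 / 5 = 0.06425
SE* = √0.06425

SE* = 0.2535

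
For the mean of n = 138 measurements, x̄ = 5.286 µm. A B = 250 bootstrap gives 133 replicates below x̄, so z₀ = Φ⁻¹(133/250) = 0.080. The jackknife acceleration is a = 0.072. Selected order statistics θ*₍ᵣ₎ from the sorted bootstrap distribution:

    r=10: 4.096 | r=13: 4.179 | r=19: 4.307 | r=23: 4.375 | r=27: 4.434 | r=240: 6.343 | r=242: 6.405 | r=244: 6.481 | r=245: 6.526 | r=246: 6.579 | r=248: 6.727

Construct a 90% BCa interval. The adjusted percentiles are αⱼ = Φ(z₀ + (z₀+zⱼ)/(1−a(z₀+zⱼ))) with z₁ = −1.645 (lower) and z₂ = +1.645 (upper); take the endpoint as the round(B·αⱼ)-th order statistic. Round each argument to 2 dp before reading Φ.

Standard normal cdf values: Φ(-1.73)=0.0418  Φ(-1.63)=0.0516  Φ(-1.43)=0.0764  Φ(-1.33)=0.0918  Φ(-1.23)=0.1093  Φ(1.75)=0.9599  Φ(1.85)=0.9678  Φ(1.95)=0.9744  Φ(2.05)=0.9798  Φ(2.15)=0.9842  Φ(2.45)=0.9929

(4.375, 6.526)

Lower: z₀ + z₁ = 0.080 + (-1.645) = -1.565; 1 − a(z₀+z₁) = 1 − (0.072)(-1.565) = 1.1127; argument = 0.080 + (-1.565)/1.1127 = -1.3265 → -1.33.
α₁ = Φ(-1.33) = 0.0918; rank = round(250 × 0.0918) = 23; θ*₍23₎ = 4.375.
Upper: z₀ + z₂ = 1.725; 1 − a(z₀+z₂) = 0.8758; argument = 2.0496 → 2.05; α₂ = 0.9798; rank = 245; θ*₍245₎ = 6.526.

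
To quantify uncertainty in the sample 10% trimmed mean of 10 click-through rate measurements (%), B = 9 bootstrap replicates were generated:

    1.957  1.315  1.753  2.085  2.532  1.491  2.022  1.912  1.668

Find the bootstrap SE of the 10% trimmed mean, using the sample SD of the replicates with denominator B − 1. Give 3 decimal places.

SE* = 0.357

Bootstrap SE is the standard deviation of the 9 replicate 10% trimmed means.
Mean of replicates: (1.957 + 1.315 + 1.753 + 2.085 + 2.532 + 1.491 + 2.022 + 1.912 + 1.668) / 9 = 16.7350 / 9 = 1.8594
Sum of squared deviations: (+0.0976)² + (−0.5444)² + (−0.1064)² + (+0.2256)² + (+0.6726)² + (−0.3684)² + (+0.1626)² + (+0.0526)² + (−0.1914)² = 1.0221
Variance = 1.0221 / 8 = 0.1278
SE* = √0.1278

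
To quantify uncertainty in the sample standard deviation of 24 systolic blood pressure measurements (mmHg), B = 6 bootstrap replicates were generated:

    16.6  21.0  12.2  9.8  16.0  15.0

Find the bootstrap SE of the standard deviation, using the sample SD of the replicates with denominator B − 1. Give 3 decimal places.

Bootstrap SE is the standard deviation of the 6 replicate standard deviations.
Mean of replicates: (16.6 + 21.0 + 12.2 + 9.8 + 16.0 + 15.0) / 6 = 90.6000 / 6 = 15.1000
Sum of squared deviations: (+1.5000)² + (+5.9000)² + (−2.9000)² + (−5.3000)² + (+0.9000)² + (−0.1000)² = 74.3800
Variance = 74.3800 / 5 = 14.8760
SE* = √14.8760

SE* = 3.857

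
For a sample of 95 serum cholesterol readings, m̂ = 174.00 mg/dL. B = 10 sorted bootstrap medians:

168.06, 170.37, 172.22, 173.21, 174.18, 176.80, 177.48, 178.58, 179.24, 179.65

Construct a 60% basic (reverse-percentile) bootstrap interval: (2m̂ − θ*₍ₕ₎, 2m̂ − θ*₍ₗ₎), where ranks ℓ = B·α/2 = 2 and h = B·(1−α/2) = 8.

Percentile endpoints at ranks 2 and 8: θ*₍2₎ = 170.37, θ*₍8₎ = 178.58.
Basic interval reflects these around m̂:
  lower = 2 × 174.00 − 178.58 = 169.42
  upper = 2 × 174.00 − 170.37 = 177.63

(169.42, 177.63)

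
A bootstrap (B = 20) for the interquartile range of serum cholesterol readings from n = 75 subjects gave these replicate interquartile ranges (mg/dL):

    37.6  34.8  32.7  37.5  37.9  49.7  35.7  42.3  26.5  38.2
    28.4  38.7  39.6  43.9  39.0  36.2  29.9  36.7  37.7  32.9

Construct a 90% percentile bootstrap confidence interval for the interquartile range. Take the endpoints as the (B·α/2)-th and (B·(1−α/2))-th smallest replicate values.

(26.5, 43.9)

Sorted replicates: 26.5, 28.4, 29.9, 32.7, 32.9, 34.8, 35.7, 36.2, 36.7, 37.5, 37.6, 37.7, 37.9, 38.2, 38.7, 39.0, 39.6, 42.3, 43.9, 49.7
α = 0.10; lower rank = 20 × 0.050 = 1; upper rank = 20 × 0.950 = 19.
The 1st smallest replicate is 26.5; the 19th is 43.9.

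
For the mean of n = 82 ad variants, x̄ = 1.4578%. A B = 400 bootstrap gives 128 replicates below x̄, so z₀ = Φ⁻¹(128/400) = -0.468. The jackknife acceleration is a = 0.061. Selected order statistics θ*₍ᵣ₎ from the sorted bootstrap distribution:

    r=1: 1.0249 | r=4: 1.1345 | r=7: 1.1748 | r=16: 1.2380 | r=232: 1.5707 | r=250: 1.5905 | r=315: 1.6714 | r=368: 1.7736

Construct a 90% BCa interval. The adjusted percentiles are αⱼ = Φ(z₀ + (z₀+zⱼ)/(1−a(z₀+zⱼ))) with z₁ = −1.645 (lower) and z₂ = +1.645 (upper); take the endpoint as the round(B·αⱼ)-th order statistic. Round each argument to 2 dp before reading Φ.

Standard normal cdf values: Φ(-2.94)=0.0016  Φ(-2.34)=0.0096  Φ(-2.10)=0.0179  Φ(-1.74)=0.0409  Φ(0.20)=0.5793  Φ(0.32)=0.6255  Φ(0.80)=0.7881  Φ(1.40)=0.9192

Lower: z₀ + z₁ = -0.468 + (-1.645) = -2.113; 1 − a(z₀+z₁) = 1 − (0.061)(-2.113) = 1.1289; argument = -0.468 + (-2.113)/1.1289 = -2.3397 → -2.34.
α₁ = Φ(-2.34) = 0.0096; rank = round(400 × 0.0096) = 4; θ*₍4₎ = 1.1345.
Upper: z₀ + z₂ = 1.177; 1 − a(z₀+z₂) = 0.9282; argument = 0.8000 → 0.80; α₂ = 0.7881; rank = 315; θ*₍315₎ = 1.6714.

(1.1345, 1.6714)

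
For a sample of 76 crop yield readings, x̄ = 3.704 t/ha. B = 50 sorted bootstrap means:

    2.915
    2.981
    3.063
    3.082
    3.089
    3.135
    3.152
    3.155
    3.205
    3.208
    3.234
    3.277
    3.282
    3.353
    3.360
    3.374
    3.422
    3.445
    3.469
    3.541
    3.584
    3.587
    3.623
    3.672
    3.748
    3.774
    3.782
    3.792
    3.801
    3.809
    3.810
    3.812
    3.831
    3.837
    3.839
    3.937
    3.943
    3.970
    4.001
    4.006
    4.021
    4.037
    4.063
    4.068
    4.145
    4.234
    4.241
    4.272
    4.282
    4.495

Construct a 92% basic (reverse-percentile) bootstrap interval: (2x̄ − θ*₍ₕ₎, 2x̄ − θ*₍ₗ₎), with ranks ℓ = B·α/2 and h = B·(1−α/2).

Percentile endpoints at ranks 2 and 48: θ*₍2₎ = 2.981, θ*₍48₎ = 4.272.
Basic interval reflects these around x̄:
  lower = 2 × 3.704 − 4.272 = 3.136
  upper = 2 × 3.704 − 2.981 = 4.427

(3.136, 4.427)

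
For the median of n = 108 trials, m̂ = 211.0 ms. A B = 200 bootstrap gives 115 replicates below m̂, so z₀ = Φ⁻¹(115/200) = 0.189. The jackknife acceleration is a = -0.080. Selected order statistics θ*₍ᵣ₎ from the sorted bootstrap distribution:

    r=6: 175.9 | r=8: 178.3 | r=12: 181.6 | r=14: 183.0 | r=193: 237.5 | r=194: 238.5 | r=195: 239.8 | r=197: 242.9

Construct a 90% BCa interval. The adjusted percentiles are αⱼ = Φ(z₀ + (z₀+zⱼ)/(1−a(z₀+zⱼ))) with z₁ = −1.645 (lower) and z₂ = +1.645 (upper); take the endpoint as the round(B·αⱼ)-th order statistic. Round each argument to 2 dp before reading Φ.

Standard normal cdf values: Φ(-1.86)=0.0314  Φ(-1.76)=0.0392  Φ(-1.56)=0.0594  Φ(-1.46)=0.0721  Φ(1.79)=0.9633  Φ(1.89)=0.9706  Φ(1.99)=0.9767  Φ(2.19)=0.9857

(183.0, 237.5)

Lower: z₀ + z₁ = 0.189 + (-1.645) = -1.456; 1 − a(z₀+z₁) = 1 − (-0.080)(-1.456) = 0.8835; argument = 0.189 + (-1.456)/0.8835 = -1.4590 → -1.46.
α₁ = Φ(-1.46) = 0.0721; rank = round(200 × 0.0721) = 14; θ*₍14₎ = 183.0.
Upper: z₀ + z₂ = 1.834; 1 − a(z₀+z₂) = 1.1467; argument = 1.7883 → 1.79; α₂ = 0.9633; rank = 193; θ*₍193₎ = 237.5.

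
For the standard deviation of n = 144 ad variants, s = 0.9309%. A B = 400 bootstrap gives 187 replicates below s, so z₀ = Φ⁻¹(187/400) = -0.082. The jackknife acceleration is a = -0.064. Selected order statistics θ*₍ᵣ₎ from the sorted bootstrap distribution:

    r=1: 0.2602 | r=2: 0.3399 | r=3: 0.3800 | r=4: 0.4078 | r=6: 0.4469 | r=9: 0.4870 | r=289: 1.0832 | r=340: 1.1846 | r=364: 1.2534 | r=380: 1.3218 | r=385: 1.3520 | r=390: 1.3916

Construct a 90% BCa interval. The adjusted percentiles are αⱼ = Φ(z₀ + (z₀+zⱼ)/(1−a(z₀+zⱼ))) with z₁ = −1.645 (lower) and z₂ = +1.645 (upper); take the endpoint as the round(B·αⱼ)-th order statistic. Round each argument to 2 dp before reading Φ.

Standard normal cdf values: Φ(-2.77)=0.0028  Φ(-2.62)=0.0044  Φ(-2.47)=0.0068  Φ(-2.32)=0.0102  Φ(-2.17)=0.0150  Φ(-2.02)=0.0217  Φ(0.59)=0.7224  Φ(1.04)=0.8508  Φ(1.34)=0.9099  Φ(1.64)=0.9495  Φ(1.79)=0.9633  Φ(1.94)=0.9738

Lower: z₀ + z₁ = -0.082 + (-1.645) = -1.727; 1 − a(z₀+z₁) = 1 − (-0.064)(-1.727) = 0.8895; argument = -0.082 + (-1.727)/0.8895 = -2.0236 → -2.02.
α₁ = Φ(-2.02) = 0.0217; rank = round(400 × 0.0217) = 9; θ*₍9₎ = 0.4870.
Upper: z₀ + z₂ = 1.563; 1 − a(z₀+z₂) = 1.1000; argument = 1.3389 → 1.34; α₂ = 0.9099; rank = 364; θ*₍364₎ = 1.2534.

(0.4870, 1.2534)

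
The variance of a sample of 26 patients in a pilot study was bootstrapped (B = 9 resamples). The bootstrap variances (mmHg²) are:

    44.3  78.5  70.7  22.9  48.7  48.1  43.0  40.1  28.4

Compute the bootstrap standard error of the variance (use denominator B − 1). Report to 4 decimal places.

Bootstrap SE is the standard deviation of the 9 replicate variances.
Mean of replicates: (44.3 + 78.5 + 70.7 + 22.9 + 48.7 + 48.1 + 43.0 + 40.1 + 28.4) / 9 = 424.70000 / 9 = 47.18889
Sum of squared deviations: (−2.88889)² + (+31.31111)² + (+23.51111)² + (−24.28889)² + (+1.51111)² + (+0.91111)² + (−4.18889)² + (−7.08889)² + (−18.78889)² = 2555.38889
Variance = 2555.38889 / 8 = 319.42361
SE* = √319.42361

SE* = 17.8724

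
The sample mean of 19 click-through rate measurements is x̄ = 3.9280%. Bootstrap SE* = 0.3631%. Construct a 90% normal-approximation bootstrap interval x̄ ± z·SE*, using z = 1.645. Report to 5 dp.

Margin = 1.645 × 0.3631 = 0.597299
Interval: 3.9280 ± 0.597299

(3.33070, 4.52530)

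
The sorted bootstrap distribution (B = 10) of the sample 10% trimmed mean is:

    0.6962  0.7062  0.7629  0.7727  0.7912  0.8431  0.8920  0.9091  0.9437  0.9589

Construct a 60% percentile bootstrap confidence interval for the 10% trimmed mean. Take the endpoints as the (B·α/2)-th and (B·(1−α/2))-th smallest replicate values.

(0.7062, 0.9091)

α = 0.40; lower rank = 10 × 0.200 = 2; upper rank = 10 × 0.800 = 8.
The 2nd smallest replicate is 0.7062; the 8th is 0.9091.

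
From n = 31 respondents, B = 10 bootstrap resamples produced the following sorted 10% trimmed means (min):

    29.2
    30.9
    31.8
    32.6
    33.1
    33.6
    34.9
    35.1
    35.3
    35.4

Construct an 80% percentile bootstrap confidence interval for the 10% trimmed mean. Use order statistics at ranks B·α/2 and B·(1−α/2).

α = 0.20; lower rank = 10 × 0.100 = 1; upper rank = 10 × 0.900 = 9.
The 1st smallest replicate is 29.2; the 9th is 35.3.

(29.2, 35.3)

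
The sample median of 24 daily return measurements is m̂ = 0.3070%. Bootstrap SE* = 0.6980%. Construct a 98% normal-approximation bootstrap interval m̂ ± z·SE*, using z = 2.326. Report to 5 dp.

Margin = 2.326 × 0.6980 = 1.623548
Interval: 0.3070 ± 1.623548

(-1.31655, 1.93055)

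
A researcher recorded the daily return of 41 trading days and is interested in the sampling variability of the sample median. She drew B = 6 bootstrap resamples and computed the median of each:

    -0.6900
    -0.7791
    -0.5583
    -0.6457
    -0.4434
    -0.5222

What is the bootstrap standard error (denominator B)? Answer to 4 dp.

Bootstrap SE is the standard deviation of the 6 replicate medians.
Mean of replicates: ((-0.6900) + (-0.7791) + (-0.5583) + (-0.6457) + (-0.4434) + (-0.5222)) / 6 = -3.63870 / 6 = -0.60645
Sum of squared deviations: (−0.08355)² + (−0.17265)² + (+0.04815)² + (−0.03925)² + (+0.16305)² + (+0.08425)² = 0.07433
Variance = 0.07433 / 6 = 0.01239
SE* = √0.01239

SE* = 0.1113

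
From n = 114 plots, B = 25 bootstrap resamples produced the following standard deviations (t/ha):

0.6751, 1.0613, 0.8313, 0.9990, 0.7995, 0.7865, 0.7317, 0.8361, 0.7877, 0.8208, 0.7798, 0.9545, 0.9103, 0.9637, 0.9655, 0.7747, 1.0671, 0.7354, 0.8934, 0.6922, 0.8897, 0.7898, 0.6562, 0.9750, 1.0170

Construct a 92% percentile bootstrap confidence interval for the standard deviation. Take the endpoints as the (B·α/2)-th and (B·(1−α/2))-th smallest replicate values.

Sorted replicates: 0.6562, 0.6751, 0.6922, 0.7317, 0.7354, 0.7747, 0.7798, 0.7865, 0.7877, 0.7898, 0.7995, 0.8208, 0.8313, 0.8361, 0.8897, 0.8934, 0.9103, 0.9545, 0.9637, 0.9655, 0.9750, 0.9990, 1.0170, 1.0613, 1.0671
α = 0.08; lower rank = 25 × 0.040 = 1; upper rank = 25 × 0.960 = 24.
The 1st smallest replicate is 0.6562; the 24th is 1.0613.

(0.6562, 1.0613)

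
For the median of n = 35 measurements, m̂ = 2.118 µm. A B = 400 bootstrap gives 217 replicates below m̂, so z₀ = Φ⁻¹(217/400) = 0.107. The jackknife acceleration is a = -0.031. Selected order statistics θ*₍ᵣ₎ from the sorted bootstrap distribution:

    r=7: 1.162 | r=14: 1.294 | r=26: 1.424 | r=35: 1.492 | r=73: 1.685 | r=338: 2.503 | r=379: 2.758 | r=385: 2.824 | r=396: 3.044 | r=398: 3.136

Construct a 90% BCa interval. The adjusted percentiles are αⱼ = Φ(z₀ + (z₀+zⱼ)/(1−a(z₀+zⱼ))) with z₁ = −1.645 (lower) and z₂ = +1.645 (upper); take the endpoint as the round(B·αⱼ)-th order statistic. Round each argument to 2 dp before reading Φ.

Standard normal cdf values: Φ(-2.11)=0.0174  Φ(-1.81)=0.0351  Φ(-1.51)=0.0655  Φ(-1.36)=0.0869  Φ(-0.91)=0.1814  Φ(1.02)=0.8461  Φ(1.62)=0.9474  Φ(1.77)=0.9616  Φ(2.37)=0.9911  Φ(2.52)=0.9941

Lower: z₀ + z₁ = 0.107 + (-1.645) = -1.538; 1 − a(z₀+z₁) = 1 − (-0.031)(-1.538) = 0.9523; argument = 0.107 + (-1.538)/0.9523 = -1.5080 → -1.51.
α₁ = Φ(-1.51) = 0.0655; rank = round(400 × 0.0655) = 26; θ*₍26₎ = 1.424.
Upper: z₀ + z₂ = 1.752; 1 − a(z₀+z₂) = 1.0543; argument = 1.7687 → 1.77; α₂ = 0.9616; rank = 385; θ*₍385₎ = 2.824.

(1.424, 2.824)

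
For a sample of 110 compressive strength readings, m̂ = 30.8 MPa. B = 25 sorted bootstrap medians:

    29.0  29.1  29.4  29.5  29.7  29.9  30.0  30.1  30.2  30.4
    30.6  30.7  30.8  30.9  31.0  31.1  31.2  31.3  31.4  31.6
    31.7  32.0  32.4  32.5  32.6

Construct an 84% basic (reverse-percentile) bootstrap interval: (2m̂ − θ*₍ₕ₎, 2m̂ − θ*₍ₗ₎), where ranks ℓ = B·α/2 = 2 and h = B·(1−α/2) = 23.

(29.2, 32.5)

Percentile endpoints at ranks 2 and 23: θ*₍2₎ = 29.1, θ*₍23₎ = 32.4.
Basic interval reflects these around m̂:
  lower = 2 × 30.8 − 32.4 = 29.2
  upper = 2 × 30.8 − 29.1 = 32.5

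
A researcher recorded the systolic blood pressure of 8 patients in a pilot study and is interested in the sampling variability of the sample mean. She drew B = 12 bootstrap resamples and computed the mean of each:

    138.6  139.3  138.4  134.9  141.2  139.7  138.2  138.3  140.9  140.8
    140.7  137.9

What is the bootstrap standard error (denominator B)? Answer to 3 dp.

SE* = 1.702

Bootstrap SE is the standard deviation of the 12 replicate means.
Mean of replicates: (138.6 + 139.3 + 138.4 + 134.9 + 141.2 + 139.7 + 138.2 + 138.3 + 140.9 + 140.8 + 140.7 + 137.9) / 12 = 1668.9000 / 12 = 139.0750
Sum of squared deviations: (−0.4750)² + (+0.2250)² + (−0.6750)² + (−4.1750)² + (+2.1250)² + (+0.6250)² + (−0.8750)² + (−0.7750)² + (+1.8250)² + (+1.7250)² + (+1.6250)² + (−1.1750)² = 34.7625
Variance = 34.7625 / 12 = 2.8969
SE* = √2.8969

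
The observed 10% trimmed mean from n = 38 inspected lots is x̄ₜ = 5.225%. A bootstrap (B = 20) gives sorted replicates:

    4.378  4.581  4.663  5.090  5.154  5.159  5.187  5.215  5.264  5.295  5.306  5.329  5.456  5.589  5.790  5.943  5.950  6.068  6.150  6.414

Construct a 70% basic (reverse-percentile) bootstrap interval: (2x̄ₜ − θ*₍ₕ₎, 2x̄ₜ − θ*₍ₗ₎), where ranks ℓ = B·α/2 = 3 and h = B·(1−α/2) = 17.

(4.500, 5.787)

Percentile endpoints at ranks 3 and 17: θ*₍3₎ = 4.663, θ*₍17₎ = 5.950.
Basic interval reflects these around x̄ₜ:
  lower = 2 × 5.225 − 5.950 = 4.500
  upper = 2 × 5.225 − 4.663 = 5.787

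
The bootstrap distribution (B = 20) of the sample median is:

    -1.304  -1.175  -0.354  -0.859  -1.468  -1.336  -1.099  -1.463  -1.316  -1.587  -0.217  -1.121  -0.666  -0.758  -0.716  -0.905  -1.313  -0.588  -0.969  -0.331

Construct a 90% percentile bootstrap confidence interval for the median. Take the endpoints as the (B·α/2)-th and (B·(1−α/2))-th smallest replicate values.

(-1.587, -0.331)

Sorted replicates: -1.587, -1.468, -1.463, -1.336, -1.316, -1.313, -1.304, -1.175, -1.121, -1.099, -0.969, -0.905, -0.859, -0.758, -0.716, -0.666, -0.588, -0.354, -0.331, -0.217
α = 0.10; lower rank = 20 × 0.050 = 1; upper rank = 20 × 0.950 = 19.
The 1st smallest replicate is -1.587; the 19th is -0.331.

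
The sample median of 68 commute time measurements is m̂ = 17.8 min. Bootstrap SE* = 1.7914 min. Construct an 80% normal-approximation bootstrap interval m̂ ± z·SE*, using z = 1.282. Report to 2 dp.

Margin = 1.282 × 1.7914 = 2.297
Interval: 17.8 ± 2.297

(15.50, 20.10)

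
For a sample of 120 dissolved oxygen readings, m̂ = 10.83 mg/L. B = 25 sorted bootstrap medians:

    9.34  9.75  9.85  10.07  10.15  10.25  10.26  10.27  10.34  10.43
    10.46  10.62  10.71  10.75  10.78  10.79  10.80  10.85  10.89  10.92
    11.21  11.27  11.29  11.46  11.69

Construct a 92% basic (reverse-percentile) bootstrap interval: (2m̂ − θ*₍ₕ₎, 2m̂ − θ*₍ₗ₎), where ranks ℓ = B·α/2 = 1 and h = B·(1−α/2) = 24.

(10.20, 12.32)

Percentile endpoints at ranks 1 and 24: θ*₍1₎ = 9.34, θ*₍24₎ = 11.46.
Basic interval reflects these around m̂:
  lower = 2 × 10.83 − 11.46 = 10.20
  upper = 2 × 10.83 − 9.34 = 12.32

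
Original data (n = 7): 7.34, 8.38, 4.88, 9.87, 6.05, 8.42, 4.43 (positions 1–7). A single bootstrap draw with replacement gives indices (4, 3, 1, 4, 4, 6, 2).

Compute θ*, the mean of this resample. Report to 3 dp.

θ* = 8.376

Resample values: 9.87, 4.88, 7.34, 9.87, 9.87, 8.42, 8.38.
Mean = (9.87 + 4.88 + 7.34 + 9.87 + 9.87 + 8.42 + 8.38) / 7 = 58.630 / 7 = 8.376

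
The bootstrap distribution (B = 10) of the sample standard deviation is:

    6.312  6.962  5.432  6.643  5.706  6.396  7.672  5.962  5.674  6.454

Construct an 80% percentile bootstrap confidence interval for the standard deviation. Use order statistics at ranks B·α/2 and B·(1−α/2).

(5.432, 6.962)

Sorted replicates: 5.432, 5.674, 5.706, 5.962, 6.312, 6.396, 6.454, 6.643, 6.962, 7.672
α = 0.20; lower rank = 10 × 0.100 = 1; upper rank = 10 × 0.900 = 9.
The 1st smallest replicate is 5.432; the 9th is 6.962.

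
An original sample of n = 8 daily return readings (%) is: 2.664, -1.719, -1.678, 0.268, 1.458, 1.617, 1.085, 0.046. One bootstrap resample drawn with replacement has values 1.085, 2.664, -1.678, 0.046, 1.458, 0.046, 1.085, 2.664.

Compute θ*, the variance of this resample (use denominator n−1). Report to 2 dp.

Mean = 0.9213; sum of squared deviations = 14.7043
s² = 14.7043 / 7 = 2.1006

θ* = 2.10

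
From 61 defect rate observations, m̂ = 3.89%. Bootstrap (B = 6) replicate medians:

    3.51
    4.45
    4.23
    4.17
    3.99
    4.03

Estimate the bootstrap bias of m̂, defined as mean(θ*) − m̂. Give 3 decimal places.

bias = +0.173

mean(θ*) = (3.51 + 4.45 + 4.23 + 4.17 + 3.99 + 4.03) / 6 = 4.0633
bias = 4.0633 − 3.89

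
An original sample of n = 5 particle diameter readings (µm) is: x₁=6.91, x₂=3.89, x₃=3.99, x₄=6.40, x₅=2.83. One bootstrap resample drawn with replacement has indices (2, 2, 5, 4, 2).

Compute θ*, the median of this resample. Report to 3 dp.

Resample values: 3.89, 3.89, 2.83, 6.40, 3.89.
Sorted: 2.83, 3.89, 3.89, 3.89, 6.40
Median = middle value = 3.890

θ* = 3.890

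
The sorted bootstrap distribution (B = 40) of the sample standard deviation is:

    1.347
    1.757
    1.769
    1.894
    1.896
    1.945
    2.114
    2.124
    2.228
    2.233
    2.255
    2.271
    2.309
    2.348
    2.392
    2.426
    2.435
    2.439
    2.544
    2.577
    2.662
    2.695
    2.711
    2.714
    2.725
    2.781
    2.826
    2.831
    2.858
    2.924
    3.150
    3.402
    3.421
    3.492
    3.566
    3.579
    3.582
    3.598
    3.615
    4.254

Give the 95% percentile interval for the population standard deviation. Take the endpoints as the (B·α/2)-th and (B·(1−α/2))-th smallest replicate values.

α = 0.05; lower rank = 40 × 0.025 = 1; upper rank = 40 × 0.975 = 39.
The 1st smallest replicate is 1.347; the 39th is 3.615.

(1.347, 3.615)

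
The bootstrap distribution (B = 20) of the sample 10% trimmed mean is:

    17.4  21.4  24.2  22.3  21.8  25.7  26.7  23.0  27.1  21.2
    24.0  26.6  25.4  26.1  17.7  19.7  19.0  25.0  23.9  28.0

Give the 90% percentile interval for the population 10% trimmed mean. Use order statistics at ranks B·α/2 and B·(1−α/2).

Sorted replicates: 17.4, 17.7, 19.0, 19.7, 21.2, 21.4, 21.8, 22.3, 23.0, 23.9, 24.0, 24.2, 25.0, 25.4, 25.7, 26.1, 26.6, 26.7, 27.1, 28.0
α = 0.10; lower rank = 20 × 0.050 = 1; upper rank = 20 × 0.950 = 19.
The 1st smallest replicate is 17.4; the 19th is 27.1.

(17.4, 27.1)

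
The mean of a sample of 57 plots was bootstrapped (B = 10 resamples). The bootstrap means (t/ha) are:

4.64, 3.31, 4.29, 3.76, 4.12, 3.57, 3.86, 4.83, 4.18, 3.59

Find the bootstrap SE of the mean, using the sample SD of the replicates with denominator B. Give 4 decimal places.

SE* = 0.4619

Bootstrap SE is the standard deviation of the 10 replicate means.
Mean of replicates: (4.64 + 3.31 + 4.29 + 3.76 + 4.12 + 3.57 + 3.86 + 4.83 + 4.18 + 3.59) / 10 = 40.15000 / 10 = 4.01500
Sum of squared deviations: (+0.62500)² + (−0.70500)² + (+0.27500)² + (−0.25500)² + (+0.10500)² + (−0.44500)² + (−0.15500)² + (+0.81500)² + (+0.16500)² + (−0.42500)² = 2.13345
Variance = 2.13345 / 10 = 0.21334
SE* = √0.21334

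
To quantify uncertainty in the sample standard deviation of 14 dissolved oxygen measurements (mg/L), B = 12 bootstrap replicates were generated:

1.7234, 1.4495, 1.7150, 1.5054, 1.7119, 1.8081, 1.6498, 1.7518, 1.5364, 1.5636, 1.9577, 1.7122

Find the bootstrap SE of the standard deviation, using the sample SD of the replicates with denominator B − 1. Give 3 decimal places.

Bootstrap SE is the standard deviation of the 12 replicate standard deviations.
Mean of replicates: (1.7234 + 1.4495 + 1.7150 + 1.5054 + 1.7119 + 1.8081 + 1.6498 + 1.7518 + 1.5364 + 1.5636 + 1.9577 + 1.7122) / 12 = 20.08480 / 12 = 1.67373
Sum of squared deviations: (+0.04967)² + (−0.22423)² + (+0.04127)² + (−0.16833)² + (+0.03817)² + (+0.13437)² + (−0.02393)² + (+0.07807)² + (−0.13733)² + (−0.11013)² + (+0.28397)² + (+0.03847)² = 0.22207
Variance = 0.22207 / 11 = 0.02019
SE* = √0.02019

SE* = 0.142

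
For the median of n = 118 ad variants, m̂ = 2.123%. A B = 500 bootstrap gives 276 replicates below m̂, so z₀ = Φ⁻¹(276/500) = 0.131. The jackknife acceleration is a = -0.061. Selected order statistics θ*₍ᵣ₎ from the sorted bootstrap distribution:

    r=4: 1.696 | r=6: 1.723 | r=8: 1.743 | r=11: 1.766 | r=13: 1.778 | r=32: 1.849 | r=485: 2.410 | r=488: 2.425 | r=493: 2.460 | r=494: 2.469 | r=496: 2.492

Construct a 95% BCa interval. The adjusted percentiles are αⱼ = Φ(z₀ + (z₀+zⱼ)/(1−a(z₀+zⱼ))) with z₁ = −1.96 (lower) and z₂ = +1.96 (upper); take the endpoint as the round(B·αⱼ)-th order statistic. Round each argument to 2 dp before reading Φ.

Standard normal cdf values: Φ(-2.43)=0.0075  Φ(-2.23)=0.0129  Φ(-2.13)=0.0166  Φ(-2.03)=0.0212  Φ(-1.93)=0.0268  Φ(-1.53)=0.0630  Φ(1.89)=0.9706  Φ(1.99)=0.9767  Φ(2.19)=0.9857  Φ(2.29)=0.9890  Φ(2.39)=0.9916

(1.778, 2.425)

Lower: z₀ + z₁ = 0.131 + (-1.960) = -1.829; 1 − a(z₀+z₁) = 1 − (-0.061)(-1.829) = 0.8884; argument = 0.131 + (-1.829)/0.8884 = -1.9277 → -1.93.
α₁ = Φ(-1.93) = 0.0268; rank = round(500 × 0.0268) = 13; θ*₍13₎ = 1.778.
Upper: z₀ + z₂ = 2.091; 1 − a(z₀+z₂) = 1.1276; argument = 1.9855 → 1.99; α₂ = 0.9767; rank = 488; θ*₍488₎ = 2.425.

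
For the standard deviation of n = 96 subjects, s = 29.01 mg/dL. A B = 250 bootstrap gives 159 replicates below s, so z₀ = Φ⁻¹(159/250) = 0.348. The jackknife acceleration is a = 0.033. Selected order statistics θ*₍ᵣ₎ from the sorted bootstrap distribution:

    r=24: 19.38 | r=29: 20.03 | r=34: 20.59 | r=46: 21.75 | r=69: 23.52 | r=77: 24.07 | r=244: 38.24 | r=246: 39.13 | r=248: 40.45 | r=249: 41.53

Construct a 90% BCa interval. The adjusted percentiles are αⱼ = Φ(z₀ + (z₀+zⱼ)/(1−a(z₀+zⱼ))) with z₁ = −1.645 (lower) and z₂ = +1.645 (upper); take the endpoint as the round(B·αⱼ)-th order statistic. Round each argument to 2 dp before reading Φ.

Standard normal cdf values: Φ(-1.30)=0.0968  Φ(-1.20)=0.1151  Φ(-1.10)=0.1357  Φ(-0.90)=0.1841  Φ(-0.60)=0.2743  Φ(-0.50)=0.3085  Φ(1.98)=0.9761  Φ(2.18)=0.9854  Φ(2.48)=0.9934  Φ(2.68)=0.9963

(21.75, 40.45)

Lower: z₀ + z₁ = 0.348 + (-1.645) = -1.297; 1 − a(z₀+z₁) = 1 − (0.033)(-1.297) = 1.0428; argument = 0.348 + (-1.297)/1.0428 = -0.8958 → -0.90.
α₁ = Φ(-0.90) = 0.1841; rank = round(250 × 0.1841) = 46; θ*₍46₎ = 21.75.
Upper: z₀ + z₂ = 1.993; 1 − a(z₀+z₂) = 0.9342; argument = 2.4813 → 2.48; α₂ = 0.9934; rank = 248; θ*₍248₎ = 40.45.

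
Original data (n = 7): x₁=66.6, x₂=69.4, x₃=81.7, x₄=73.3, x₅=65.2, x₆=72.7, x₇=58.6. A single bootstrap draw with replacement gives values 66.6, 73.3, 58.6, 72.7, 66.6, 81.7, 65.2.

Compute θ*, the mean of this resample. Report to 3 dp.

Mean = (66.6 + 73.3 + 58.6 + 72.7 + 66.6 + 81.7 + 65.2) / 7 = 484.70 / 7 = 69.243

θ* = 69.243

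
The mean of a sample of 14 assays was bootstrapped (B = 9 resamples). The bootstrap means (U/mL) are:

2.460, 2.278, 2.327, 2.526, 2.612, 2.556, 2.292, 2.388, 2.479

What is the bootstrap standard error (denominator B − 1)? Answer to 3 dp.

SE* = 0.120

Bootstrap SE is the standard deviation of the 9 replicate means.
Mean of replicates: (2.460 + 2.278 + 2.327 + 2.526 + 2.612 + 2.556 + 2.292 + 2.388 + 2.479) / 9 = 21.9180 / 9 = 2.4353
Sum of squared deviations: (+0.0247)² + (−0.1573)² + (−0.1083)² + (+0.0907)² + (+0.1767)² + (+0.1207)² + (−0.1433)² + (−0.0473)² + (+0.0437)² = 0.1158
Variance = 0.1158 / 8 = 0.0145
SE* = √0.0145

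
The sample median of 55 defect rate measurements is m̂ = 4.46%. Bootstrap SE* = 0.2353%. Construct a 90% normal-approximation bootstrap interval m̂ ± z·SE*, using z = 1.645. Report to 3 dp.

(4.073, 4.847)

Margin = 1.645 × 0.2353 = 0.3871
Interval: 4.46 ± 0.3871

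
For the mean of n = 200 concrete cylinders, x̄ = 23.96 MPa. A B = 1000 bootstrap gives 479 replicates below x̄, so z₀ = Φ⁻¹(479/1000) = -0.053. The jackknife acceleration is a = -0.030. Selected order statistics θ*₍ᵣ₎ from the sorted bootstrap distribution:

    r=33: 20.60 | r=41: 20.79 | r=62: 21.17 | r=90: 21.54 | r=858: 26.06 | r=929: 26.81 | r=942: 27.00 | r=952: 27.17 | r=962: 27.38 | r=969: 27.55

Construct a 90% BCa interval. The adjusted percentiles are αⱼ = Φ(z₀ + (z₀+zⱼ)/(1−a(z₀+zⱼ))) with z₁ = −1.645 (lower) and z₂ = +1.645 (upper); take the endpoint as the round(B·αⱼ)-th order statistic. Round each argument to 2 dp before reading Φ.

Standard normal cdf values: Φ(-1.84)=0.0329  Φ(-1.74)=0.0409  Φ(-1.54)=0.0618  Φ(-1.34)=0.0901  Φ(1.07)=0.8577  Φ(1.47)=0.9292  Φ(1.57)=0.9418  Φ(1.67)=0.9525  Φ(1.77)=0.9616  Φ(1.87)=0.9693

Lower: z₀ + z₁ = -0.053 + (-1.645) = -1.698; 1 − a(z₀+z₁) = 1 − (-0.030)(-1.698) = 0.9491; argument = -0.053 + (-1.698)/0.9491 = -1.8421 → -1.84.
α₁ = Φ(-1.84) = 0.0329; rank = round(1000 × 0.0329) = 33; θ*₍33₎ = 20.60.
Upper: z₀ + z₂ = 1.592; 1 − a(z₀+z₂) = 1.0478; argument = 1.4664 → 1.47; α₂ = 0.9292; rank = 929; θ*₍929₎ = 26.81.

(20.60, 26.81)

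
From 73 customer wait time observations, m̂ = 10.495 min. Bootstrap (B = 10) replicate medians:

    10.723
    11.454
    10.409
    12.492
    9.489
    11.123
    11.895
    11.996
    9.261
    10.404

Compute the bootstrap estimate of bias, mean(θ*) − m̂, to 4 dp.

bias = +0.4296

mean(θ*) = (10.723 + 11.454 + 10.409 + 12.492 + 9.489 + 11.123 + 11.895 + 11.996 + 9.261 + 10.404) / 10 = 10.92460
bias = 10.92460 − 10.495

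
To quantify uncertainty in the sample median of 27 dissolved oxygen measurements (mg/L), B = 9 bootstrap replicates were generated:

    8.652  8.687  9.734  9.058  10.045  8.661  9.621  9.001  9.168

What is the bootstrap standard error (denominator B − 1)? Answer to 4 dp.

SE* = 0.5109

Bootstrap SE is the standard deviation of the 9 replicate medians.
Mean of replicates: (8.652 + 8.687 + 9.734 + 9.058 + 10.045 + 8.661 + 9.621 + 9.001 + 9.168) / 9 = 82.62700 / 9 = 9.18078
Sum of squared deviations: (−0.52878)² + (−0.49378)² + (+0.55322)² + (−0.12278)² + (+0.86422)² + (−0.51978)² + (+0.44022)² + (−0.17978)² + (−0.01278)² = 2.08788
Variance = 2.08788 / 8 = 0.26098
SE* = √0.26098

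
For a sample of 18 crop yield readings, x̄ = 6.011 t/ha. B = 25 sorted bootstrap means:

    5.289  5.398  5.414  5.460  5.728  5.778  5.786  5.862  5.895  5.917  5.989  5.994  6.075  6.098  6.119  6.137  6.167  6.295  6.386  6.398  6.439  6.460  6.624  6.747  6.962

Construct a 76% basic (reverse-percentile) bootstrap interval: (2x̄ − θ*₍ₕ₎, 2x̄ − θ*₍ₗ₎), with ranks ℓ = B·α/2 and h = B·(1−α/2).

Percentile endpoints at ranks 3 and 22: θ*₍3₎ = 5.414, θ*₍22₎ = 6.460.
Basic interval reflects these around x̄:
  lower = 2 × 6.011 − 6.460 = 5.562
  upper = 2 × 6.011 − 5.414 = 6.608

(5.562, 6.608)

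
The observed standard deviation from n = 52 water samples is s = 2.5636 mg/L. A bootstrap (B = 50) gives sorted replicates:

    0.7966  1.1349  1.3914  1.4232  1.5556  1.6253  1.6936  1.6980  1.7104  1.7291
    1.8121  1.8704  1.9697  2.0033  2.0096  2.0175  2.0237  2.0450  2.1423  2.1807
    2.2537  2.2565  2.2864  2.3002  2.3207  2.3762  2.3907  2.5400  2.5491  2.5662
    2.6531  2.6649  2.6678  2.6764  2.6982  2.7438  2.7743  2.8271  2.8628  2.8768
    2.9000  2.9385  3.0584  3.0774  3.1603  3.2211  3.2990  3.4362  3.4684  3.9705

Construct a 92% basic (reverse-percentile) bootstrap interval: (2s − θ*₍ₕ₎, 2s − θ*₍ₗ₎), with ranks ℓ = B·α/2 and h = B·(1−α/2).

Percentile endpoints at ranks 2 and 48: θ*₍2₎ = 1.1349, θ*₍48₎ = 3.4362.
Basic interval reflects these around s:
  lower = 2 × 2.5636 − 3.4362 = 1.6910
  upper = 2 × 2.5636 − 1.1349 = 3.9923

(1.6910, 3.9923)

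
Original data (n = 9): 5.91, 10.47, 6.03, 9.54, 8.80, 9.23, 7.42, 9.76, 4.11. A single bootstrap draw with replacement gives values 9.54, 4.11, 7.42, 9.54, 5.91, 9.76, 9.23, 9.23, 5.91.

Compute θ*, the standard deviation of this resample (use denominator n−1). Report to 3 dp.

θ* = 2.088

Mean = 7.8500; sum of squared deviations = 34.8688
s² = 34.8688 / 8 = 4.3586
s = √4.3586 = 2.088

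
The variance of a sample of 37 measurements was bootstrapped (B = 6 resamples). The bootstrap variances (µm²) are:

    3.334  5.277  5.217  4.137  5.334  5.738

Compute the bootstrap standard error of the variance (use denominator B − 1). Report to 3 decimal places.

Bootstrap SE is the standard deviation of the 6 replicate variances.
Mean of replicates: (3.334 + 5.277 + 5.217 + 4.137 + 5.334 + 5.738) / 6 = 29.0370 / 6 = 4.8395
Sum of squared deviations: (−1.5055)² + (+0.4375)² + (+0.3775)² + (−0.7025)² + (+0.4945)² + (+0.8985)² = 4.1458
Variance = 4.1458 / 5 = 0.8292
SE* = √0.8292

SE* = 0.911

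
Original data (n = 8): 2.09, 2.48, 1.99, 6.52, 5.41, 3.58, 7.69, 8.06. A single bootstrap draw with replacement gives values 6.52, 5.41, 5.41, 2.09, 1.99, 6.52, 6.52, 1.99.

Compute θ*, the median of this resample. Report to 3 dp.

Sorted: 1.99, 1.99, 2.09, 5.41, 5.41, 6.52, 6.52, 6.52
Median = average of the two middle values = 5.410

θ* = 5.410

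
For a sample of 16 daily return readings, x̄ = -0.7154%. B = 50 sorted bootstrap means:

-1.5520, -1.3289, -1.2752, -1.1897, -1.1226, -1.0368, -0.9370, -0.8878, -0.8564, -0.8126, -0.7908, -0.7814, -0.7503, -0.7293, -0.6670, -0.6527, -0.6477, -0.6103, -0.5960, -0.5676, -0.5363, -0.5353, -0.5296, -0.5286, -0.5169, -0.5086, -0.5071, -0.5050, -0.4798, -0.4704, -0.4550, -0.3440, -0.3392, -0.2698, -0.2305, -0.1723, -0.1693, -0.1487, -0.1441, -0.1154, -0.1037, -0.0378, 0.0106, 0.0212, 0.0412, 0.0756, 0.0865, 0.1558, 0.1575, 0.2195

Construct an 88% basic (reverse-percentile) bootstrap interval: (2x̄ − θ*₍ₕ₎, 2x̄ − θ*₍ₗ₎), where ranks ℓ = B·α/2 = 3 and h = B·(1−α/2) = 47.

Percentile endpoints at ranks 3 and 47: θ*₍3₎ = -1.2752, θ*₍47₎ = 0.0865.
Basic interval reflects these around x̄:
  lower = 2 × -0.7154 − 0.0865 = -1.5173
  upper = 2 × -0.7154 − -1.2752 = -0.1556

(-1.5173, -0.1556)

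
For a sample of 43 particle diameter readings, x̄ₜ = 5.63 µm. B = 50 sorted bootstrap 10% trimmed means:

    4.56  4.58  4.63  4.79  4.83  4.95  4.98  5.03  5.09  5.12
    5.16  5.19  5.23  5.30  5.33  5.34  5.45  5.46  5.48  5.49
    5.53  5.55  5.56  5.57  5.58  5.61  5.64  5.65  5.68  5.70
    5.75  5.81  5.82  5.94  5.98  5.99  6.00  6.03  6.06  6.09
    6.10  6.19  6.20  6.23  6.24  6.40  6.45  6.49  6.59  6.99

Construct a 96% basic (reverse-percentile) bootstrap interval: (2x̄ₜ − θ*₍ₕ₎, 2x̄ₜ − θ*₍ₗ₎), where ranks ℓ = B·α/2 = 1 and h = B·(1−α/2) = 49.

(4.67, 6.70)

Percentile endpoints at ranks 1 and 49: θ*₍1₎ = 4.56, θ*₍49₎ = 6.59.
Basic interval reflects these around x̄ₜ:
  lower = 2 × 5.63 − 6.59 = 4.67
  upper = 2 × 5.63 − 4.56 = 6.70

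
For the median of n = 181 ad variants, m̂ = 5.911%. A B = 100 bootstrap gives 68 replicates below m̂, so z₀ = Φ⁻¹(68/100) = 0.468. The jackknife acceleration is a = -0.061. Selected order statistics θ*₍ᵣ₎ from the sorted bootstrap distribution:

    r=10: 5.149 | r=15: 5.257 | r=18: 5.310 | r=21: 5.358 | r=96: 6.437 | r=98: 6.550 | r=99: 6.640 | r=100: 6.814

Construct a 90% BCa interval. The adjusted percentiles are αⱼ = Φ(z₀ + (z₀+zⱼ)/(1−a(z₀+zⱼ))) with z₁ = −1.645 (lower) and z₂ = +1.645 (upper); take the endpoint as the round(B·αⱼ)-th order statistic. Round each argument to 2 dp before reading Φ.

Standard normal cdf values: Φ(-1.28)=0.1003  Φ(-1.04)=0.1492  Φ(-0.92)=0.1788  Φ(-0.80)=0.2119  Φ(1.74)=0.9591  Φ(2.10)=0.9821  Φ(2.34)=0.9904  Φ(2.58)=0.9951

(5.358, 6.640)

Lower: z₀ + z₁ = 0.468 + (-1.645) = -1.177; 1 − a(z₀+z₁) = 1 − (-0.061)(-1.177) = 0.9282; argument = 0.468 + (-1.177)/0.9282 = -0.8000 → -0.80.
α₁ = Φ(-0.80) = 0.2119; rank = round(100 × 0.2119) = 21; θ*₍21₎ = 5.358.
Upper: z₀ + z₂ = 2.113; 1 − a(z₀+z₂) = 1.1289; argument = 2.3397 → 2.34; α₂ = 0.9904; rank = 99; θ*₍99₎ = 6.640.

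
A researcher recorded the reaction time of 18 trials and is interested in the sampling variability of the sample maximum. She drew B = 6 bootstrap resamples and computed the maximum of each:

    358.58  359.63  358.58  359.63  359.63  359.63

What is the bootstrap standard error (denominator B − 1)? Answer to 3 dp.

SE* = 0.542

Bootstrap SE is the standard deviation of the 6 replicate maximums.
Mean of replicates: (358.58 + 359.63 + 358.58 + 359.63 + 359.63 + 359.63) / 6 = 2155.6800 / 6 = 359.2800
Sum of squared deviations: (−0.7000)² + (+0.3500)² + (−0.7000)² + (+0.3500)² + (+0.3500)² + (+0.3500)² = 1.4700
Variance = 1.4700 / 5 = 0.2940
SE* = √0.2940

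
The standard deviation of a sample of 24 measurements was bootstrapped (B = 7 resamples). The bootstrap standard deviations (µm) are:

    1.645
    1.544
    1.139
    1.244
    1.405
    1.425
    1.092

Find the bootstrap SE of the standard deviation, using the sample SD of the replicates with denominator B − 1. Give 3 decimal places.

SE* = 0.206

Bootstrap SE is the standard deviation of the 7 replicate standard deviations.
Mean of replicates: (1.645 + 1.544 + 1.139 + 1.244 + 1.405 + 1.425 + 1.092) / 7 = 9.4940 / 7 = 1.3563
Sum of squared deviations: (+0.2887)² + (+0.1877)² + (−0.2173)² + (−0.1123)² + (+0.0487)² + (+0.0687)² + (−0.2643)² = 0.2554
Variance = 0.2554 / 6 = 0.0426
SE* = √0.0426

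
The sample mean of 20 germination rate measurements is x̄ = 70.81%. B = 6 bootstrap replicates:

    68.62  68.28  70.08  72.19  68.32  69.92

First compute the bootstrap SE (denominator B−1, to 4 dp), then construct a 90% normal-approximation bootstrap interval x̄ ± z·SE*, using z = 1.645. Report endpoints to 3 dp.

(68.329, 73.291)

Mean of replicates = 69.5683; sum of squared deviations = 11.3761; SE* = √(11.3761/5) = 1.5084
Margin = 1.645 × 1.5084 = 2.4813
Interval: 70.81 ± 2.4813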